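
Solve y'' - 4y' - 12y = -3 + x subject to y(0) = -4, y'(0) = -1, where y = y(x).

Characteristic equation r² - 4r - 12 = 0 factors as (r + 2)(r - 6) = 0, so r = -2, 6.
Hence y_h = C1*exp(-2*x) + C2*exp(6*x).
For the particular solution try y_p = A0 + A1*x. Substituting and matching coefficients of each power of x gives A0 = 5/18, A1 = -1/12, so y_p = 5/18 - x/12.
General solution: y = 5/18 - x/12 + C1*exp(-2*x) + C2*exp(6*x).
Apply the initial conditions: y(0) = 5/18 + C1 + C2 = -4 and y'(0) = -1/12 - 2*C1 + 6*C2 = -1. Solving gives C1 = -99/32, C2 = -341/288.

y = 5/18 - 341*exp(6*x)/288 - 99*exp(-2*x)/32 - x/12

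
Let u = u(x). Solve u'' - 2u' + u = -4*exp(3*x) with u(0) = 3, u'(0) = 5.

u = -exp(3*x) + 4*exp(x) + 4*x*exp(x)

Characteristic equation r² - 2r + 1 = 0 has discriminant (-2)² - 4·(1) = 0, so r = 1 is a repeated root.
Hence u_h = (C1 + C2*x)*exp(x).
Try u_p = A*exp(3*x). Substituting into the equation and dividing by exp(3*x) gives A = -1, so u_p = -exp(3*x).
General solution: u = -exp(3*x) + C1*exp(x) + C2*x*exp(x).
Apply the initial conditions: u(0) = -1 + C1 = 3 and u'(0) = -3 + C1 + C2 = 5. Solving gives C1 = 4, C2 = 4.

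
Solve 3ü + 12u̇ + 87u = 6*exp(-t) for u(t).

u = exp(-t)/13 + C1*cos(5*t)*exp(-2*t) + C2*exp(-2*t)*sin(5*t)

Divide through by 3: u'' + 4u' + 29u = 2*exp(-t).
Characteristic equation r² + 4r + 29 = 0 has discriminant (4)² - 4·(29) = -100 < 0, so r = -2 ± 5i.
Hence u_h = C1*cos(5*t)*exp(-2*t) + C2*exp(-2*t)*sin(5*t).
Try u_p = A*exp(-t). Substituting into the equation and dividing by exp(-t) gives A = 1/13, so u_p = exp(-t)/13.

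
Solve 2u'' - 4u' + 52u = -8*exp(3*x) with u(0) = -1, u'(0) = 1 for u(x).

u = -4*exp(3*x)/29 - 25*cos(5*x)*exp(x)/29 + 66*exp(x)*sin(5*x)/145

Divide through by 2: u'' - 2u' + 26u = -4*exp(3*x).
Characteristic equation r² - 2r + 26 = 0 has discriminant (-2)² - 4·(26) = -100 < 0, so r = 1 ± 5i.
Hence u_h = C1*cos(5*x)*exp(x) + C2*exp(x)*sin(5*x).
Try u_p = A*exp(3*x). Substituting into the equation and dividing by exp(3*x) gives A = -4/29, so u_p = -4*exp(3*x)/29.
General solution: u = -4*exp(3*x)/29 + C1*cos(5*x)*exp(x) + C2*exp(x)*sin(5*x).
Apply the initial conditions: u(0) = -4/29 + C1 = -1 and u'(0) = -12/29 + C1 + 5*C2 = 1. Solving gives C1 = -25/29, C2 = 66/145.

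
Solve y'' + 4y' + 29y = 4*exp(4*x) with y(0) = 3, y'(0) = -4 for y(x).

y = 4*exp(4*x)/61 + 98*exp(-2*x)*sin(5*x)/305 + 179*cos(5*x)*exp(-2*x)/61

Characteristic equation r² + 4r + 29 = 0 has discriminant (4)² - 4·(29) = -100 < 0, so r = -2 ± 5i.
Hence y_h = C1*cos(5*x)*exp(-2*x) + C2*exp(-2*x)*sin(5*x).
Try y_p = A*exp(4*x). Substituting into the equation and dividing by exp(4*x) gives A = 4/61, so y_p = 4*exp(4*x)/61.
General solution: y = 4*exp(4*x)/61 + C1*cos(5*x)*exp(-2*x) + C2*exp(-2*x)*sin(5*x).
Apply the initial conditions: y(0) = 4/61 + C1 = 3 and y'(0) = 16/61 - 2*C1 + 5*C2 = -4. Solving gives C1 = 179/61, C2 = 98/305.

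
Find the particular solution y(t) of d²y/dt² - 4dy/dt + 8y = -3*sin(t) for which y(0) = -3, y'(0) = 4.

y = -21*sin(t)/65 - 12*cos(t)/65 - 183*cos(2*t)*exp(2*t)/65 + 647*exp(2*t)*sin(2*t)/130

Characteristic equation r² - 4r + 8 = 0 has discriminant (-4)² - 4·(8) = -16 < 0, so r = 2 ± 2i.
Hence y_h = C1*cos(2*t)*exp(2*t) + C2*exp(2*t)*sin(2*t).
Try y_p = A*cos(t) + B*sin(t). Substituting and equating the coefficients of cos(t) and sin(t) gives A = -12/65, B = -21/65, so y_p = -21*sin(t)/65 - 12*cos(t)/65.
General solution: y = -21*sin(t)/65 - 12*cos(t)/65 + C1*cos(2*t)*exp(2*t) + C2*exp(2*t)*sin(2*t).
Apply the initial conditions: y(0) = -12/65 + C1 = -3 and y'(0) = -21/65 + 2*C1 + 2*C2 = 4. Solving gives C1 = -183/65, C2 = 647/130.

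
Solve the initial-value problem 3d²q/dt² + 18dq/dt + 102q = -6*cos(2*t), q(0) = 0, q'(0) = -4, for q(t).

q = -5*cos(2*t)/87 - 2*sin(2*t)/87 - 329*exp(-3*t)*sin(5*t)/435 + 5*cos(5*t)*exp(-3*t)/87

Divide through by 3: q'' + 6q' + 34q = -2*cos(2*t).
Characteristic equation r² + 6r + 34 = 0 has discriminant (6)² - 4·(34) = -100 < 0, so r = -3 ± 5i.
Hence q_h = C1*cos(5*t)*exp(-3*t) + C2*exp(-3*t)*sin(5*t).
Try q_p = A*cos(2*t) + B*sin(2*t). Substituting and equating the coefficients of cos(2t) and sin(2t) gives A = -5/87, B = -2/87, so q_p = -5*cos(2*t)/87 - 2*sin(2*t)/87.
General solution: q = -5*cos(2*t)/87 - 2*sin(2*t)/87 + C1*cos(5*t)*exp(-3*t) + C2*exp(-3*t)*sin(5*t).
Apply the initial conditions: q(0) = -5/87 + C1 = 0 and q'(0) = -4/87 - 3*C1 + 5*C2 = -4. Solving gives C1 = 5/87, C2 = -329/435.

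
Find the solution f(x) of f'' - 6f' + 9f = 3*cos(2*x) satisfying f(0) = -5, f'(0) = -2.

f = -860*exp(3*x)/169 - 36*sin(2*x)/169 + 15*cos(2*x)/169 + 178*x*exp(3*x)/13

Characteristic equation r² - 6r + 9 = 0 has discriminant (-6)² - 4·(9) = 0, so r = 3 is a repeated root.
Hence f_h = (C1 + C2*x)*exp(3*x).
Try f_p = A*cos(2*x) + B*sin(2*x). Substituting and equating the coefficients of cos(2x) and sin(2x) gives A = 15/169, B = -36/169, so f_p = -36*sin(2*x)/169 + 15*cos(2*x)/169.
General solution: f = -36*sin(2*x)/169 + 15*cos(2*x)/169 + C1*exp(3*x) + C2*x*exp(3*x).
Apply the initial conditions: f(0) = 15/169 + C1 = -5 and f'(0) = -72/169 + C2 + 3*C1 = -2. Solving gives C1 = -860/169, C2 = 178/13.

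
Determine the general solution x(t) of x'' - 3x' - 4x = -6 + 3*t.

x = 33/16 - 3*t/4 + C1*exp(-t) + C2*exp(4*t)

Characteristic equation r² - 3r - 4 = 0 factors as (r + 1)(r - 4) = 0, so r = -1, 4.
Hence x_h = C1*exp(-t) + C2*exp(4*t).
For the particular solution try x_p = A0 + A1*t. Substituting and matching coefficients of each power of t gives A0 = 33/16, A1 = -3/4, so x_p = 33/16 - 3*t/4.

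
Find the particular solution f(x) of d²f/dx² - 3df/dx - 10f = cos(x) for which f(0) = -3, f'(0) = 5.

Characteristic equation r² - 3r - 10 = 0 factors as (r + 2)(r - 5) = 0, so r = -2, 5.
Hence f_h = C1*exp(-2*x) + C2*exp(5*x).
Try f_p = A*cos(x) + B*sin(x). Substituting and equating the coefficients of cos(x) and sin(x) gives A = -11/130, B = -3/130, so f_p = -11*cos(x)/130 - 3*sin(x)/130.
General solution: f = -11*cos(x)/130 - 3*sin(x)/130 + C1*exp(-2*x) + C2*exp(5*x).
Apply the initial conditions: f(0) = -11/130 + C1 + C2 = -3 and f'(0) = -3/130 - 2*C1 + 5*C2 = 5. Solving gives C1 = -14/5, C2 = -3/26.

f = -14*exp(-2*x)/5 - 11*cos(x)/130 - 3*exp(5*x)/26 - 3*sin(x)/130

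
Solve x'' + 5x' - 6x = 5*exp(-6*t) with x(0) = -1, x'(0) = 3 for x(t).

Characteristic equation r² + 5r - 6 = 0 factors as (r + 6)(r - 1) = 0, so r = -6, 1.
Hence x_h = C1*exp(-6*t) + C2*exp(t).
Since exp(-6*t) solves the homogeneous equation (r = -6 is a root of multiplicity 1), multiply the trial by t. Try x_p = A*t*exp(-6*t). Substituting into the equation and dividing by exp(-6*t) gives A = -5/7, so x_p = -5*t*exp(-6*t)/7.
General solution: x = C1*exp(-6*t) + C2*exp(t) - 5*t*exp(-6*t)/7.
Apply the initial conditions: x(0) = C1 + C2 = -1 and x'(0) = -5/7 + C2 - 6*C1 = 3. Solving gives C1 = -33/49, C2 = -16/49.

x = -33*exp(-6*t)/49 - 16*exp(t)/49 - 5*t*exp(-6*t)/7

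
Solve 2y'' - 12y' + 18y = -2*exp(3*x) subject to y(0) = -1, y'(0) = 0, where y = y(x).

y = -exp(3*x) + 3*x*exp(3*x) - x**2*exp(3*x)/2

Divide through by 2: y'' - 6y' + 9y = -exp(3*x).
Characteristic equation r² - 6r + 9 = 0 has discriminant (-6)² - 4·(9) = 0, so r = 3 is a repeated root.
Hence y_h = (C1 + C2*x)*exp(3*x).
Since exp(3*x) solves the homogeneous equation (r = 3 is a root of multiplicity 2), multiply the trial by x^2. Try y_p = A*x^2*exp(3*x). Substituting into the equation and dividing by exp(3*x) gives A = -1/2, so y_p = -x^2*exp(3*x)/2.
General solution: y = C1*exp(3*x) - x^2*exp(3*x)/2 + C2*x*exp(3*x).
Apply the initial conditions: y(0) = C1 = -1 and y'(0) = C2 + 3*C1 = 0. Solving gives C1 = -1, C2 = 3.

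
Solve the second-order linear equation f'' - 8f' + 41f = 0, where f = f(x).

f = C1*cos(5*x)*exp(4*x) + C2*exp(4*x)*sin(5*x)

Characteristic equation r² - 8r + 41 = 0 has discriminant (-8)² - 4·(41) = -100 < 0, so r = 4 ± 5i.
Hence f_h = C1*cos(5*x)*exp(4*x) + C2*exp(4*x)*sin(5*x).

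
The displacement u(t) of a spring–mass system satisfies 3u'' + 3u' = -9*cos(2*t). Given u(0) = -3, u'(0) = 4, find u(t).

u = 1 - 23*exp(-t)/5 - 3*sin(2*t)/10 + 3*cos(2*t)/5

Divide through by 3: u'' + u' = -3*cos(2*t).
Characteristic equation r² + r = 0 factors as (r + 1)r = 0, so r = -1, 0.
Hence u_h = C1*exp(-t) + C2.
Try u_p = A*cos(2*t) + B*sin(2*t). Substituting and equating the coefficients of cos(2t) and sin(2t) gives A = 3/5, B = -3/10, so u_p = -3*sin(2*t)/10 + 3*cos(2*t)/5.
General solution: u = C2 - 3*sin(2*t)/10 + 3*cos(2*t)/5 + C1*exp(-t).
Apply the initial conditions: u(0) = 3/5 + C1 + C2 = -3 and u'(0) = -3/5 - C1 = 4. Solving gives C1 = -23/5, C2 = 1.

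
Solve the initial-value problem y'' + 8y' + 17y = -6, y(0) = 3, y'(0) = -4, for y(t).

Characteristic equation r² + 8r + 17 = 0 has discriminant (8)² - 4·(17) = -4 < 0, so r = -4 ± i.
Hence y_h = C1*cos(t)*exp(-4*t) + C2*exp(-4*t)*sin(t).
For the particular solution try y_p = A0. Substituting and matching coefficients of each power of t gives A0 = -6/17, so y_p = -6/17.
General solution: y = -6/17 + C1*cos(t)*exp(-4*t) + C2*exp(-4*t)*sin(t).
Apply the initial conditions: y(0) = -6/17 + C1 = 3 and y'(0) = C2 - 4*C1 = -4. Solving gives C1 = 57/17, C2 = 160/17.

y = -6/17 + 57*cos(t)*exp(-4*t)/17 + 160*exp(-4*t)*sin(t)/17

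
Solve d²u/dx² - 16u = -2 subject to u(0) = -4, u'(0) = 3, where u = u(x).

u = 1/8 - 39*exp(-4*x)/16 - 27*exp(4*x)/16

Characteristic equation r² - 16 = 0 factors as (r + 4)(r - 4) = 0, so r = -4, 4.
Hence u_h = C1*exp(-4*x) + C2*exp(4*x).
For the particular solution try u_p = A0. Substituting and matching coefficients of each power of x gives A0 = 1/8, so u_p = 1/8.
General solution: u = 1/8 + C1*exp(-4*x) + C2*exp(4*x).
Apply the initial conditions: u(0) = 1/8 + C1 + C2 = -4 and u'(0) = -4*C1 + 4*C2 = 3. Solving gives C1 = -39/16, C2 = -27/16.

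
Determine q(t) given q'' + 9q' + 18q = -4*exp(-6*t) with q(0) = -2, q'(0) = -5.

Characteristic equation r² + 9r + 18 = 0 factors as (r + 3)(r + 6) = 0, so r = -3, -6.
Hence q_h = C1*exp(-3*t) + C2*exp(-6*t).
Since exp(-6*t) solves the homogeneous equation (r = -6 is a root of multiplicity 1), multiply the trial by t. Try q_p = A*t*exp(-6*t). Substituting into the equation and dividing by exp(-6*t) gives A = 4/3, so q_p = 4*t*exp(-6*t)/3.
General solution: q = C1*exp(-3*t) + C2*exp(-6*t) + 4*t*exp(-6*t)/3.
Apply the initial conditions: q(0) = C1 + C2 = -2 and q'(0) = 4/3 - 6*C2 - 3*C1 = -5. Solving gives C1 = -55/9, C2 = 37/9.

q = -55*exp(-3*t)/9 + 37*exp(-6*t)/9 + 4*t*exp(-6*t)/3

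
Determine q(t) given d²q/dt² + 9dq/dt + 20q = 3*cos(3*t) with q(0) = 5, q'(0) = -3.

q = -563*exp(-5*t)/34 + 33*cos(3*t)/850 + 81*sin(3*t)/850 + 538*exp(-4*t)/25

Characteristic equation r² + 9r + 20 = 0 factors as (r + 5)(r + 4) = 0, so r = -5, -4.
Hence q_h = C1*exp(-5*t) + C2*exp(-4*t).
Try q_p = A*cos(3*t) + B*sin(3*t). Substituting and equating the coefficients of cos(3t) and sin(3t) gives A = 33/850, B = 81/850, so q_p = 33*cos(3*t)/850 + 81*sin(3*t)/850.
General solution: q = 33*cos(3*t)/850 + 81*sin(3*t)/850 + C1*exp(-5*t) + C2*exp(-4*t).
Apply the initial conditions: q(0) = 33/850 + C1 + C2 = 5 and q'(0) = 243/850 - 5*C1 - 4*C2 = -3. Solving gives C1 = -563/34, C2 = 538/25.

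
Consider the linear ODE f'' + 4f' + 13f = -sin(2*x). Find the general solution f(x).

f = -9*sin(2*x)/145 + 8*cos(2*x)/145 + C1*cos(3*x)*exp(-2*x) + C2*exp(-2*x)*sin(3*x)

Characteristic equation r² + 4r + 13 = 0 has discriminant (4)² - 4·(13) = -36 < 0, so r = -2 ± 3i.
Hence f_h = C1*cos(3*x)*exp(-2*x) + C2*exp(-2*x)*sin(3*x).
Try f_p = A*cos(2*x) + B*sin(2*x). Substituting and equating the coefficients of cos(2x) and sin(2x) gives A = 8/145, B = -9/145, so f_p = -9*sin(2*x)/145 + 8*cos(2*x)/145.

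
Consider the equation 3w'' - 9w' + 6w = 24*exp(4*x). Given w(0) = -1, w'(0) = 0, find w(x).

w = -3*exp(2*x) + 2*exp(x)/3 + 4*exp(4*x)/3

Divide through by 3: w'' - 3w' + 2w = 8*exp(4*x).
Characteristic equation r² - 3r + 2 = 0 factors as (r - 2)(r - 1) = 0, so r = 2, 1.
Hence w_h = C1*exp(2*x) + C2*exp(x).
Try w_p = A*exp(4*x). Substituting into the equation and dividing by exp(4*x) gives A = 4/3, so w_p = 4*exp(4*x)/3.
General solution: w = 4*exp(4*x)/3 + C1*exp(2*x) + C2*exp(x).
Apply the initial conditions: w(0) = 4/3 + C1 + C2 = -1 and w'(0) = 16/3 + C2 + 2*C1 = 0. Solving gives C1 = -3, C2 = 2/3.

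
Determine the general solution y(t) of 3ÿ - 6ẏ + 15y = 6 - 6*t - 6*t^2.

Divide through by 3: y'' - 2y' + 5y = 2 - 2*t - 2*t^2.
Characteristic equation r² - 2r + 5 = 0 has discriminant (-2)² - 4·(5) = -16 < 0, so r = 1 ± 2i.
Hence y_h = C1*cos(2*t)*exp(t) + C2*exp(t)*sin(2*t).
For the particular solution try y_p = A0 + A1*t + A2*t^2. Substituting and matching coefficients of each power of t gives A0 = 34/125, A1 = -18/25, A2 = -2/5, so y_p = 34/125 - 18*t/25 - 2*t^2/5.

y = 34/125 - 18*t/25 - 2*t**2/5 + C1*cos(2*t)*exp(t) + C2*exp(t)*sin(2*t)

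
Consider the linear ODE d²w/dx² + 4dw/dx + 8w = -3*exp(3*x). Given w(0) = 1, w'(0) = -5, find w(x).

Characteristic equation r² + 4r + 8 = 0 has discriminant (4)² - 4·(8) = -16 < 0, so r = -2 ± 2i.
Hence w_h = C1*cos(2*x)*exp(-2*x) + C2*exp(-2*x)*sin(2*x).
Try w_p = A*exp(3*x). Substituting into the equation and dividing by exp(3*x) gives A = -3/29, so w_p = -3*exp(3*x)/29.
General solution: w = -3*exp(3*x)/29 + C1*cos(2*x)*exp(-2*x) + C2*exp(-2*x)*sin(2*x).
Apply the initial conditions: w(0) = -3/29 + C1 = 1 and w'(0) = -9/29 - 2*C1 + 2*C2 = -5. Solving gives C1 = 32/29, C2 = -36/29.

w = -3*exp(3*x)/29 - 36*exp(-2*x)*sin(2*x)/29 + 32*cos(2*x)*exp(-2*x)/29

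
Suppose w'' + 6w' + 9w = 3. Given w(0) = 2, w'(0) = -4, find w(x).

Characteristic equation r² + 6r + 9 = 0 has discriminant (6)² - 4·(9) = 0, so r = -3 is a repeated root.
Hence w_h = (C1 + C2*x)*exp(-3*x).
For the particular solution try w_p = A0. Substituting and matching coefficients of each power of x gives A0 = 1/3, so w_p = 1/3.
General solution: w = 1/3 + C1*exp(-3*x) + C2*x*exp(-3*x).
Apply the initial conditions: w(0) = 1/3 + C1 = 2 and w'(0) = C2 - 3*C1 = -4. Solving gives C1 = 5/3, C2 = 1.

w = 1/3 + 5*exp(-3*x)/3 + x*exp(-3*x)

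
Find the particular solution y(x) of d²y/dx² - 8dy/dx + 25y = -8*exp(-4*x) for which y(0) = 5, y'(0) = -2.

Characteristic equation r² - 8r + 25 = 0 has discriminant (-8)² - 4·(25) = -36 < 0, so r = 4 ± 3i.
Hence y_h = C1*cos(3*x)*exp(4*x) + C2*exp(4*x)*sin(3*x).
Try y_p = A*exp(-4*x). Substituting into the equation and dividing by exp(-4*x) gives A = -8/73, so y_p = -8*exp(-4*x)/73.
General solution: y = -8*exp(-4*x)/73 + C1*cos(3*x)*exp(4*x) + C2*exp(4*x)*sin(3*x).
Apply the initial conditions: y(0) = -8/73 + C1 = 5 and y'(0) = 32/73 + 3*C2 + 4*C1 = -2. Solving gives C1 = 373/73, C2 = -1670/219.

y = -8*exp(-4*x)/73 - 1670*exp(4*x)*sin(3*x)/219 + 373*cos(3*x)*exp(4*x)/73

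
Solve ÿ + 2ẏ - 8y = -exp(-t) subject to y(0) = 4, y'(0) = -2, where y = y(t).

Characteristic equation r² + 2r - 8 = 0 factors as (r + 4)(r - 2) = 0, so r = -4, 2.
Hence y_h = C1*exp(-4*t) + C2*exp(2*t).
Try y_p = A*exp(-t). Substituting into the equation and dividing by exp(-t) gives A = 1/9, so y_p = exp(-t)/9.
General solution: y = exp(-t)/9 + C1*exp(-4*t) + C2*exp(2*t).
Apply the initial conditions: y(0) = 1/9 + C1 + C2 = 4 and y'(0) = -1/9 - 4*C1 + 2*C2 = -2. Solving gives C1 = 29/18, C2 = 41/18.

y = exp(-t)/9 + 29*exp(-4*t)/18 + 41*exp(2*t)/18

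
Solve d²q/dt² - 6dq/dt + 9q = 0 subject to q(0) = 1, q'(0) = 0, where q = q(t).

Characteristic equation r² - 6r + 9 = 0 has discriminant (-6)² - 4·(9) = 0, so r = 3 is a repeated root.
Hence q_h = (C1 + C2*t)*exp(3*t).
Apply the initial conditions: q(0) = C1 = 1 and q'(0) = C2 + 3*C1 = 0. Solving gives C1 = 1, C2 = -3.

q = -3*t*exp(3*t) + exp(3*t)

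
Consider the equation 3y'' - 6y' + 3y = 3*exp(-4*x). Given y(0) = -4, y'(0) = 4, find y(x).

y = -101*exp(x)/25 + exp(-4*x)/25 + 41*x*exp(x)/5

Divide through by 3: y'' - 2y' + y = exp(-4*x).
Characteristic equation r² - 2r + 1 = 0 has discriminant (-2)² - 4·(1) = 0, so r = 1 is a repeated root.
Hence y_h = (C1 + C2*x)*exp(x).
Try y_p = A*exp(-4*x). Substituting into the equation and dividing by exp(-4*x) gives A = 1/25, so y_p = exp(-4*x)/25.
General solution: y = exp(-4*x)/25 + C1*exp(x) + C2*x*exp(x).
Apply the initial conditions: y(0) = 1/25 + C1 = -4 and y'(0) = -4/25 + C1 + C2 = 4. Solving gives C1 = -101/25, C2 = 41/5.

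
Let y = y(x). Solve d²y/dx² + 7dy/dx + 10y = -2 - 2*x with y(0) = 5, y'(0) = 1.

y = -3/50 - 283*exp(-5*x)/75 - x/5 + 53*exp(-2*x)/6

Characteristic equation r² + 7r + 10 = 0 factors as (r + 2)(r + 5) = 0, so r = -2, -5.
Hence y_h = C1*exp(-2*x) + C2*exp(-5*x).
For the particular solution try y_p = A0 + A1*x. Substituting and matching coefficients of each power of x gives A0 = -3/50, A1 = -1/5, so y_p = -3/50 - x/5.
General solution: y = -3/50 - x/5 + C1*exp(-2*x) + C2*exp(-5*x).
Apply the initial conditions: y(0) = -3/50 + C1 + C2 = 5 and y'(0) = -1/5 - 5*C2 - 2*C1 = 1. Solving gives C1 = 53/6, C2 = -283/75.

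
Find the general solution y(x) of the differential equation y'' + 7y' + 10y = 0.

y = C1*exp(-2*x) + C2*exp(-5*x)

Characteristic equation r² + 7r + 10 = 0 factors as (r + 2)(r + 5) = 0, so r = -2, -5.
Hence y_h = C1*exp(-2*x) + C2*exp(-5*x).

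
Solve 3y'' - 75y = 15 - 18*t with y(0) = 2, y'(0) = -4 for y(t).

Divide through by 3: y'' - 25y = 5 - 6*t.
Characteristic equation r² - 25 = 0 factors as (r - 5)(r + 5) = 0, so r = 5, -5.
Hence y_h = C1*exp(5*t) + C2*exp(-5*t).
For the particular solution try y_p = A0 + A1*t. Substituting and matching coefficients of each power of t gives A0 = -1/5, A1 = 6/25, so y_p = -1/5 + 6*t/25.
General solution: y = -1/5 + 6*t/25 + C1*exp(5*t) + C2*exp(-5*t).
Apply the initial conditions: y(0) = -1/5 + C1 + C2 = 2 and y'(0) = 6/25 - 5*C2 + 5*C1 = -4. Solving gives C1 = 169/250, C2 = 381/250.

y = -1/5 + 6*t/25 + 169*exp(5*t)/250 + 381*exp(-5*t)/250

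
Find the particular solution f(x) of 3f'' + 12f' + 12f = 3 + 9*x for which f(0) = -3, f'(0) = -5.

f = -1/2 - 5*exp(-2*x)/2 + 3*x/4 - 43*x*exp(-2*x)/4

Divide through by 3: f'' + 4f' + 4f = 1 + 3*x.
Characteristic equation r² + 4r + 4 = 0 has discriminant (4)² - 4·(4) = 0, so r = -2 is a repeated root.
Hence f_h = (C1 + C2*x)*exp(-2*x).
For the particular solution try f_p = A0 + A1*x. Substituting and matching coefficients of each power of x gives A0 = -1/2, A1 = 3/4, so f_p = -1/2 + 3*x/4.
General solution: f = -1/2 + 3*x/4 + C1*exp(-2*x) + C2*x*exp(-2*x).
Apply the initial conditions: f(0) = -1/2 + C1 = -3 and f'(0) = 3/4 + C2 - 2*C1 = -5. Solving gives C1 = -5/2, C2 = -43/4.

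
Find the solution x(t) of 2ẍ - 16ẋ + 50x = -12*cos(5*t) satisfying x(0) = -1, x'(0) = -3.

x = 3*sin(5*t)/20 - cos(3*t)*exp(4*t) + exp(4*t)*sin(3*t)/12

Divide through by 2: x'' - 8x' + 25x = -6*cos(5*t).
Characteristic equation r² - 8r + 25 = 0 has discriminant (-8)² - 4·(25) = -36 < 0, so r = 4 ± 3i.
Hence x_h = C1*cos(3*t)*exp(4*t) + C2*exp(4*t)*sin(3*t).
Try x_p = A*cos(5*t) + B*sin(5*t). Substituting and equating the coefficients of cos(5t) and sin(5t) gives A = 0, B = 3/20, so x_p = 3*sin(5*t)/20.
General solution: x = 3*sin(5*t)/20 + C1*cos(3*t)*exp(4*t) + C2*exp(4*t)*sin(3*t).
Apply the initial conditions: x(0) = C1 = -1 and x'(0) = 3/4 + 3*C2 + 4*C1 = -3. Solving gives C1 = -1, C2 = 1/12.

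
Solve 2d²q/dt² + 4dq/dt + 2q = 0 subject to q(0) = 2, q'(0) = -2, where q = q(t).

Divide through by 2: q'' + 2q' + q = 0.
Characteristic equation r² + 2r + 1 = 0 has discriminant (2)² - 4·(1) = 0, so r = -1 is a repeated root.
Hence q_h = (C1 + C2*t)*exp(-t).
Apply the initial conditions: q(0) = C1 = 2 and q'(0) = C2 - C1 = -2. Solving gives C1 = 2, C2 = 0.

q = 2*exp(-t)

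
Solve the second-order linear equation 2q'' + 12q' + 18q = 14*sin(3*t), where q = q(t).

q = -7*cos(3*t)/18 + C1*exp(-3*t) + C2*t*exp(-3*t)

Divide through by 2: q'' + 6q' + 9q = 7*sin(3*t).
Characteristic equation r² + 6r + 9 = 0 has discriminant (6)² - 4·(9) = 0, so r = -3 is a repeated root.
Hence q_h = (C1 + C2*t)*exp(-3*t).
Try q_p = A*cos(3*t) + B*sin(3*t). Substituting and equating the coefficients of cos(3t) and sin(3t) gives A = -7/18, B = 0, so q_p = -7*cos(3*t)/18.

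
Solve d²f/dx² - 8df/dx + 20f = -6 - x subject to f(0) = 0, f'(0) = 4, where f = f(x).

f = -8/25 - x/20 + 8*cos(2*x)*exp(4*x)/25 + 277*exp(4*x)*sin(2*x)/200

Characteristic equation r² - 8r + 20 = 0 has discriminant (-8)² - 4·(20) = -16 < 0, so r = 4 ± 2i.
Hence f_h = C1*cos(2*x)*exp(4*x) + C2*exp(4*x)*sin(2*x).
For the particular solution try f_p = A0 + A1*x. Substituting and matching coefficients of each power of x gives A0 = -8/25, A1 = -1/20, so f_p = -8/25 - x/20.
General solution: f = -8/25 - x/20 + C1*cos(2*x)*exp(4*x) + C2*exp(4*x)*sin(2*x).
Apply the initial conditions: f(0) = -8/25 + C1 = 0 and f'(0) = -1/20 + 2*C2 + 4*C1 = 4. Solving gives C1 = 8/25, C2 = 277/200.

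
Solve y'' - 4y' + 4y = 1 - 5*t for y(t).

Characteristic equation r² - 4r + 4 = 0 has discriminant (-4)² - 4·(4) = 0, so r = 2 is a repeated root.
Hence y_h = (C1 + C2*t)*exp(2*t).
For the particular solution try y_p = A0 + A1*t. Substituting and matching coefficients of each power of t gives A0 = -1, A1 = -5/4, so y_p = -1 - 5*t/4.

y = -1 - 5*t/4 + C1*exp(2*t) + C2*t*exp(2*t)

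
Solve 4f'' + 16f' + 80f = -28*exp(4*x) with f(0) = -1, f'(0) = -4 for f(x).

f = -7*exp(4*x)/52 - 135*exp(-2*x)*sin(4*x)/104 - 45*cos(4*x)*exp(-2*x)/52

Divide through by 4: f'' + 4f' + 20f = -7*exp(4*x).
Characteristic equation r² + 4r + 20 = 0 has discriminant (4)² - 4·(20) = -64 < 0, so r = -2 ± 4i.
Hence f_h = C1*cos(4*x)*exp(-2*x) + C2*exp(-2*x)*sin(4*x).
Try f_p = A*exp(4*x). Substituting into the equation and dividing by exp(4*x) gives A = -7/52, so f_p = -7*exp(4*x)/52.
General solution: f = -7*exp(4*x)/52 + C1*cos(4*x)*exp(-2*x) + C2*exp(-2*x)*sin(4*x).
Apply the initial conditions: f(0) = -7/52 + C1 = -1 and f'(0) = -7/13 - 2*C1 + 4*C2 = -4. Solving gives C1 = -45/52, C2 = -135/104.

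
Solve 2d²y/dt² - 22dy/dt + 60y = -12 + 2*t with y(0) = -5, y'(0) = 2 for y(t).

Divide through by 2: y'' - 11y' + 30y = -6 + t.
Characteristic equation r² - 11r + 30 = 0 factors as (r - 5)(r - 6) = 0, so r = 5, 6.
Hence y_h = C1*exp(5*t) + C2*exp(6*t).
For the particular solution try y_p = A0 + A1*t. Substituting and matching coefficients of each power of t gives A0 = -169/900, A1 = 1/30, so y_p = -169/900 + t/30.
General solution: y = -169/900 + t/30 + C1*exp(5*t) + C2*exp(6*t).
Apply the initial conditions: y(0) = -169/900 + C1 + C2 = -5 and y'(0) = 1/30 + 5*C1 + 6*C2 = 2. Solving gives C1 = -771/25, C2 = 937/36.

y = -169/900 - 771*exp(5*t)/25 + t/30 + 937*exp(6*t)/36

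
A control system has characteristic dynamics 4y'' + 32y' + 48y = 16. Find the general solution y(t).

Divide through by 4: y'' + 8y' + 12y = 4.
Characteristic equation r² + 8r + 12 = 0 factors as (r + 6)(r + 2) = 0, so r = -6, -2.
Hence y_h = C1*exp(-6*t) + C2*exp(-2*t).
For the particular solution try y_p = A0. Substituting and matching coefficients of each power of t gives A0 = 1/3, so y_p = 1/3.

y = 1/3 + C1*exp(-6*t) + C2*exp(-2*t)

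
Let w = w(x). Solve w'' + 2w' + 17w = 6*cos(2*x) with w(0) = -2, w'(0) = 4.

Characteristic equation r² + 2r + 17 = 0 has discriminant (2)² - 4·(17) = -64 < 0, so r = -1 ± 4i.
Hence w_h = C1*cos(4*x)*exp(-x) + C2*exp(-x)*sin(4*x).
Try w_p = A*cos(2*x) + B*sin(2*x). Substituting and equating the coefficients of cos(2x) and sin(2x) gives A = 78/185, B = 24/185, so w_p = 24*sin(2*x)/185 + 78*cos(2*x)/185.
General solution: w = 24*sin(2*x)/185 + 78*cos(2*x)/185 + C1*cos(4*x)*exp(-x) + C2*exp(-x)*sin(4*x).
Apply the initial conditions: w(0) = 78/185 + C1 = -2 and w'(0) = 48/185 - C1 + 4*C2 = 4. Solving gives C1 = -448/185, C2 = 61/185.

w = 24*sin(2*x)/185 + 78*cos(2*x)/185 - 448*cos(4*x)*exp(-x)/185 + 61*exp(-x)*sin(4*x)/185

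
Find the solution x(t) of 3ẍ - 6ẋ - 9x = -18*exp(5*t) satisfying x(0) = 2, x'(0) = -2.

Divide through by 3: x'' - 2x' - 3x = -6*exp(5*t).
Characteristic equation r² - 2r - 3 = 0 factors as (r - 3)(r + 1) = 0, so r = 3, -1.
Hence x_h = C1*exp(3*t) + C2*exp(-t).
Try x_p = A*exp(5*t). Substituting into the equation and dividing by exp(5*t) gives A = -1/2, so x_p = -exp(5*t)/2.
General solution: x = -exp(5*t)/2 + C1*exp(3*t) + C2*exp(-t).
Apply the initial conditions: x(0) = -1/2 + C1 + C2 = 2 and x'(0) = -5/2 - C2 + 3*C1 = -2. Solving gives C1 = 3/4, C2 = 7/4.

x = -exp(5*t)/2 + 3*exp(3*t)/4 + 7*exp(-t)/4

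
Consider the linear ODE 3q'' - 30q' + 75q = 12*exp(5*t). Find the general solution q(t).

q = C1*exp(5*t) + 2*t**2*exp(5*t) + C2*t*exp(5*t)

Divide through by 3: q'' - 10q' + 25q = 4*exp(5*t).
Characteristic equation r² - 10r + 25 = 0 has discriminant (-10)² - 4·(25) = 0, so r = 5 is a repeated root.
Hence q_h = (C1 + C2*t)*exp(5*t).
Since exp(5*t) solves the homogeneous equation (r = 5 is a root of multiplicity 2), multiply the trial by t^2. Try q_p = A*t^2*exp(5*t). Substituting into the equation and dividing by exp(5*t) gives A = 2, so q_p = 2*t^2*exp(5*t).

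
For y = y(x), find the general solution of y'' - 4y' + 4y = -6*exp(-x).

Characteristic equation r² - 4r + 4 = 0 has discriminant (-4)² - 4·(4) = 0, so r = 2 is a repeated root.
Hence y_h = (C1 + C2*x)*exp(2*x).
Try y_p = A*exp(-x). Substituting into the equation and dividing by exp(-x) gives A = -2/3, so y_p = -2*exp(-x)/3.

y = -2*exp(-x)/3 + C1*exp(2*x) + C2*x*exp(2*x)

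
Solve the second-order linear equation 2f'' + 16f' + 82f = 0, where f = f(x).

Divide through by 2: f'' + 8f' + 41f = 0.
Characteristic equation r² + 8r + 41 = 0 has discriminant (8)² - 4·(41) = -100 < 0, so r = -4 ± 5i.
Hence f_h = C1*cos(5*x)*exp(-4*x) + C2*exp(-4*x)*sin(5*x).

f = C1*cos(5*x)*exp(-4*x) + C2*exp(-4*x)*sin(5*x)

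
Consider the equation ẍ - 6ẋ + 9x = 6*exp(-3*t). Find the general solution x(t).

x = exp(-3*t)/6 + C1*exp(3*t) + C2*t*exp(3*t)

Characteristic equation r² - 6r + 9 = 0 has discriminant (-6)² - 4·(9) = 0, so r = 3 is a repeated root.
Hence x_h = (C1 + C2*t)*exp(3*t).
Try x_p = A*exp(-3*t). Substituting into the equation and dividing by exp(-3*t) gives A = 1/6, so x_p = exp(-3*t)/6.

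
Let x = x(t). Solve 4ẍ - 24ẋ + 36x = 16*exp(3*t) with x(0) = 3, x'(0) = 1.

Divide through by 4: x'' - 6x' + 9x = 4*exp(3*t).
Characteristic equation r² - 6r + 9 = 0 has discriminant (-6)² - 4·(9) = 0, so r = 3 is a repeated root.
Hence x_h = (C1 + C2*t)*exp(3*t).
Since exp(3*t) solves the homogeneous equation (r = 3 is a root of multiplicity 2), multiply the trial by t^2. Try x_p = A*t^2*exp(3*t). Substituting into the equation and dividing by exp(3*t) gives A = 2, so x_p = 2*t^2*exp(3*t).
General solution: x = C1*exp(3*t) + 2*t^2*exp(3*t) + C2*t*exp(3*t).
Apply the initial conditions: x(0) = C1 = 3 and x'(0) = C2 + 3*C1 = 1. Solving gives C1 = 3, C2 = -8.

x = 3*exp(3*t) - 8*t*exp(3*t) + 2*t**2*exp(3*t)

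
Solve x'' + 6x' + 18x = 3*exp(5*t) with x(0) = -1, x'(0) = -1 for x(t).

x = 3*exp(5*t)/73 - 316*exp(-3*t)*sin(3*t)/219 - 76*cos(3*t)*exp(-3*t)/73

Characteristic equation r² + 6r + 18 = 0 has discriminant (6)² - 4·(18) = -36 < 0, so r = -3 ± 3i.
Hence x_h = C1*cos(3*t)*exp(-3*t) + C2*exp(-3*t)*sin(3*t).
Try x_p = A*exp(5*t). Substituting into the equation and dividing by exp(5*t) gives A = 3/73, so x_p = 3*exp(5*t)/73.
General solution: x = 3*exp(5*t)/73 + C1*cos(3*t)*exp(-3*t) + C2*exp(-3*t)*sin(3*t).
Apply the initial conditions: x(0) = 3/73 + C1 = -1 and x'(0) = 15/73 - 3*C1 + 3*C2 = -1. Solving gives C1 = -76/73, C2 = -316/219.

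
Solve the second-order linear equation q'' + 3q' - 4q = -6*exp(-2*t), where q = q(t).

q = C1*exp(t) + C2*exp(-4*t) + exp(-2*t)

Characteristic equation r² + 3r - 4 = 0 factors as (r - 1)(r + 4) = 0, so r = 1, -4.
Hence q_h = C1*exp(t) + C2*exp(-4*t).
Try q_p = A*exp(-2*t). Substituting into the equation and dividing by exp(-2*t) gives A = 1, so q_p = exp(-2*t).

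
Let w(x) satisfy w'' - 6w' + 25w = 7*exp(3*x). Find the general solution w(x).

Characteristic equation r² - 6r + 25 = 0 has discriminant (-6)² - 4·(25) = -64 < 0, so r = 3 ± 4i.
Hence w_h = C1*cos(4*x)*exp(3*x) + C2*exp(3*x)*sin(4*x).
Try w_p = A*exp(3*x). Substituting into the equation and dividing by exp(3*x) gives A = 7/16, so w_p = 7*exp(3*x)/16.

w = 7*exp(3*x)/16 + C1*cos(4*x)*exp(3*x) + C2*exp(3*x)*sin(4*x)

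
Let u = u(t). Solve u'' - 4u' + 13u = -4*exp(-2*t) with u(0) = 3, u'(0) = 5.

u = -4*exp(-2*t)/25 - 41*exp(2*t)*sin(3*t)/75 + 79*cos(3*t)*exp(2*t)/25

Characteristic equation r² - 4r + 13 = 0 has discriminant (-4)² - 4·(13) = -36 < 0, so r = 2 ± 3i.
Hence u_h = C1*cos(3*t)*exp(2*t) + C2*exp(2*t)*sin(3*t).
Try u_p = A*exp(-2*t). Substituting into the equation and dividing by exp(-2*t) gives A = -4/25, so u_p = -4*exp(-2*t)/25.
General solution: u = -4*exp(-2*t)/25 + C1*cos(3*t)*exp(2*t) + C2*exp(2*t)*sin(3*t).
Apply the initial conditions: u(0) = -4/25 + C1 = 3 and u'(0) = 8/25 + 2*C1 + 3*C2 = 5. Solving gives C1 = 79/25, C2 = -41/75.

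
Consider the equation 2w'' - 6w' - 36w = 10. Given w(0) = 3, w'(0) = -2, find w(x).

w = -5/18 + 47*exp(6*x)/54 + 65*exp(-3*x)/27

Divide through by 2: w'' - 3w' - 18w = 5.
Characteristic equation r² - 3r - 18 = 0 factors as (r - 6)(r + 3) = 0, so r = 6, -3.
Hence w_h = C1*exp(6*x) + C2*exp(-3*x).
For the particular solution try w_p = A0. Substituting and matching coefficients of each power of x gives A0 = -5/18, so w_p = -5/18.
General solution: w = -5/18 + C1*exp(6*x) + C2*exp(-3*x).
Apply the initial conditions: w(0) = -5/18 + C1 + C2 = 3 and w'(0) = -3*C2 + 6*C1 = -2. Solving gives C1 = 47/54, C2 = 65/27.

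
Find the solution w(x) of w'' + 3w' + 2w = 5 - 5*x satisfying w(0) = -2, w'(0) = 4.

Characteristic equation r² + 3r + 2 = 0 factors as (r + 1)(r + 2) = 0, so r = -1, -2.
Hence w_h = C1*exp(-x) + C2*exp(-2*x).
For the particular solution try w_p = A0 + A1*x. Substituting and matching coefficients of each power of x gives A0 = 25/4, A1 = -5/2, so w_p = 25/4 - 5*x/2.
General solution: w = 25/4 - 5*x/2 + C1*exp(-x) + C2*exp(-2*x).
Apply the initial conditions: w(0) = 25/4 + C1 + C2 = -2 and w'(0) = -5/2 - C1 - 2*C2 = 4. Solving gives C1 = -10, C2 = 7/4.

w = 25/4 - 10*exp(-x) - 5*x/2 + 7*exp(-2*x)/4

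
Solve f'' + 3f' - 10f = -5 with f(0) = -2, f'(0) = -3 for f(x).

f = 1/2 - 31*exp(2*x)/14 - 2*exp(-5*x)/7

Characteristic equation r² + 3r - 10 = 0 factors as (r - 2)(r + 5) = 0, so r = 2, -5.
Hence f_h = C1*exp(2*x) + C2*exp(-5*x).
For the particular solution try f_p = A0. Substituting and matching coefficients of each power of x gives A0 = 1/2, so f_p = 1/2.
General solution: f = 1/2 + C1*exp(2*x) + C2*exp(-5*x).
Apply the initial conditions: f(0) = 1/2 + C1 + C2 = -2 and f'(0) = -5*C2 + 2*C1 = -3. Solving gives C1 = -31/14, C2 = -2/7.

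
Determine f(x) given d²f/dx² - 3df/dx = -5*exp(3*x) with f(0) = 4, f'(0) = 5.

Characteristic equation r² - 3r = 0 factors as (r - 3)r = 0, so r = 3, 0.
Hence f_h = C1*exp(3*x) + C2.
Since exp(3*x) solves the homogeneous equation (r = 3 is a root of multiplicity 1), multiply the trial by x. Try f_p = A*x*exp(3*x). Substituting into the equation and dividing by exp(3*x) gives A = -5/3, so f_p = -5*x*exp(3*x)/3.
General solution: f = C2 + C1*exp(3*x) - 5*x*exp(3*x)/3.
Apply the initial conditions: f(0) = C1 + C2 = 4 and f'(0) = -5/3 + 3*C1 = 5. Solving gives C1 = 20/9, C2 = 16/9.

f = 16/9 + 20*exp(3*x)/9 - 5*x*exp(3*x)/3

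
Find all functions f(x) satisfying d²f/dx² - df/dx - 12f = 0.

f = C1*exp(-3*x) + C2*exp(4*x)

Characteristic equation r² - r - 12 = 0 factors as (r + 3)(r - 4) = 0, so r = -3, 4.
Hence f_h = C1*exp(-3*x) + C2*exp(4*x).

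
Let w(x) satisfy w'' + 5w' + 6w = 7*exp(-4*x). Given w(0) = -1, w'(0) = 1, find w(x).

w = -6*exp(-3*x) + 3*exp(-2*x)/2 + 7*exp(-4*x)/2

Characteristic equation r² + 5r + 6 = 0 factors as (r + 2)(r + 3) = 0, so r = -2, -3.
Hence w_h = C1*exp(-2*x) + C2*exp(-3*x).
Try w_p = A*exp(-4*x). Substituting into the equation and dividing by exp(-4*x) gives A = 7/2, so w_p = 7*exp(-4*x)/2.
General solution: w = 7*exp(-4*x)/2 + C1*exp(-2*x) + C2*exp(-3*x).
Apply the initial conditions: w(0) = 7/2 + C1 + C2 = -1 and w'(0) = -14 - 3*C2 - 2*C1 = 1. Solving gives C1 = 3/2, C2 = -6.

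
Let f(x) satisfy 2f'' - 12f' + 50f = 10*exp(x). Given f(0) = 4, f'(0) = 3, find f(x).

f = exp(x)/4 - 17*exp(3*x)*sin(4*x)/8 + 15*cos(4*x)*exp(3*x)/4

Divide through by 2: f'' - 6f' + 25f = 5*exp(x).
Characteristic equation r² - 6r + 25 = 0 has discriminant (-6)² - 4·(25) = -64 < 0, so r = 3 ± 4i.
Hence f_h = C1*cos(4*x)*exp(3*x) + C2*exp(3*x)*sin(4*x).
Try f_p = A*exp(x). Substituting into the equation and dividing by exp(x) gives A = 1/4, so f_p = exp(x)/4.
General solution: f = exp(x)/4 + C1*cos(4*x)*exp(3*x) + C2*exp(3*x)*sin(4*x).
Apply the initial conditions: f(0) = 1/4 + C1 = 4 and f'(0) = 1/4 + 3*C1 + 4*C2 = 3. Solving gives C1 = 15/4, C2 = -17/8.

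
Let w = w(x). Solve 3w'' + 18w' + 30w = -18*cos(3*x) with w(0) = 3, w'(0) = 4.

Divide through by 3: w'' + 6w' + 10w = -6*cos(3*x).
Characteristic equation r² + 6r + 10 = 0 has discriminant (6)² - 4·(10) = -4 < 0, so r = -3 ± i.
Hence w_h = C1*cos(x)*exp(-3*x) + C2*exp(-3*x)*sin(x).
Try w_p = A*cos(3*x) + B*sin(3*x). Substituting and equating the coefficients of cos(3x) and sin(3x) gives A = -6/325, B = -108/325, so w_p = -108*sin(3*x)/325 - 6*cos(3*x)/325.
General solution: w = -108*sin(3*x)/325 - 6*cos(3*x)/325 + C1*cos(x)*exp(-3*x) + C2*exp(-3*x)*sin(x).
Apply the initial conditions: w(0) = -6/325 + C1 = 3 and w'(0) = -324/325 + C2 - 3*C1 = 4. Solving gives C1 = 981/325, C2 = 4567/325.

w = -108*sin(3*x)/325 - 6*cos(3*x)/325 + 981*cos(x)*exp(-3*x)/325 + 4567*exp(-3*x)*sin(x)/325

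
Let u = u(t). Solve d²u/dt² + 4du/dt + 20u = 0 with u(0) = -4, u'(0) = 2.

Characteristic equation r² + 4r + 20 = 0 has discriminant (4)² - 4·(20) = -64 < 0, so r = -2 ± 4i.
Hence u_h = C1*cos(4*t)*exp(-2*t) + C2*exp(-2*t)*sin(4*t).
Apply the initial conditions: u(0) = C1 = -4 and u'(0) = -2*C1 + 4*C2 = 2. Solving gives C1 = -4, C2 = -3/2.

u = -4*cos(4*t)*exp(-2*t) - 3*exp(-2*t)*sin(4*t)/2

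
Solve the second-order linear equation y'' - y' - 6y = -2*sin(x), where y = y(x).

y = -cos(x)/25 + 7*sin(x)/25 + C1*exp(-2*x) + C2*exp(3*x)

Characteristic equation r² - r - 6 = 0 factors as (r + 2)(r - 3) = 0, so r = -2, 3.
Hence y_h = C1*exp(-2*x) + C2*exp(3*x).
Try y_p = A*cos(x) + B*sin(x). Substituting and equating the coefficients of cos(x) and sin(x) gives A = -1/25, B = 7/25, so y_p = -cos(x)/25 + 7*sin(x)/25.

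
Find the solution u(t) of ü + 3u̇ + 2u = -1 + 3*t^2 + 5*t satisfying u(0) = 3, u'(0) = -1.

Characteristic equation r² + 3r + 2 = 0 factors as (r + 2)(r + 1) = 0, so r = -2, -1.
Hence u_h = C1*exp(-2*t) + C2*exp(-t).
For the particular solution try u_p = A0 + A1*t + A2*t^2. Substituting and matching coefficients of each power of t gives A0 = 1, A1 = -2, A2 = 3/2, so u_p = 1 - 2*t + 3*t^2/2.
General solution: u = 1 - 2*t + 3*t^2/2 + C1*exp(-2*t) + C2*exp(-t).
Apply the initial conditions: u(0) = 1 + C1 + C2 = 3 and u'(0) = -2 - C2 - 2*C1 = -1. Solving gives C1 = -3, C2 = 5.

u = 1 - 3*exp(-2*t) - 2*t + 5*exp(-t) + 3*t**2/2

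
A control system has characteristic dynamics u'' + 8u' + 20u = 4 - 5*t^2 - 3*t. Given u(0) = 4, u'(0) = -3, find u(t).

u = 41/200 - t**2/4 + t/20 + 759*cos(2*t)*exp(-4*t)/200 + 1213*exp(-4*t)*sin(2*t)/200

Characteristic equation r² + 8r + 20 = 0 has discriminant (8)² - 4·(20) = -16 < 0, so r = -4 ± 2i.
Hence u_h = C1*cos(2*t)*exp(-4*t) + C2*exp(-4*t)*sin(2*t).
For the particular solution try u_p = A0 + A1*t + A2*t^2. Substituting and matching coefficients of each power of t gives A0 = 41/200, A1 = 1/20, A2 = -1/4, so u_p = 41/200 - t^2/4 + t/20.
General solution: u = 41/200 - t^2/4 + t/20 + C1*cos(2*t)*exp(-4*t) + C2*exp(-4*t)*sin(2*t).
Apply the initial conditions: u(0) = 41/200 + C1 = 4 and u'(0) = 1/20 - 4*C1 + 2*C2 = -3. Solving gives C1 = 759/200, C2 = 1213/200.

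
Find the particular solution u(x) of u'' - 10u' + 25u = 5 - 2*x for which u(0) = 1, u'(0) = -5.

Characteristic equation r² - 10r + 25 = 0 has discriminant (-10)² - 4·(25) = 0, so r = 5 is a repeated root.
Hence u_h = (C1 + C2*x)*exp(5*x).
For the particular solution try u_p = A0 + A1*x. Substituting and matching coefficients of each power of x gives A0 = 21/125, A1 = -2/25, so u_p = 21/125 - 2*x/25.
General solution: u = 21/125 - 2*x/25 + C1*exp(5*x) + C2*x*exp(5*x).
Apply the initial conditions: u(0) = 21/125 + C1 = 1 and u'(0) = -2/25 + C2 + 5*C1 = -5. Solving gives C1 = 104/125, C2 = -227/25.

u = 21/125 - 2*x/25 + 104*exp(5*x)/125 - 227*x*exp(5*x)/25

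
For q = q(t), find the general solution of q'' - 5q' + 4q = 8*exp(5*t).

q = 2*exp(5*t) + C1*exp(t) + C2*exp(4*t)

Characteristic equation r² - 5r + 4 = 0 factors as (r - 1)(r - 4) = 0, so r = 1, 4.
Hence q_h = C1*exp(t) + C2*exp(4*t).
Try q_p = A*exp(5*t). Substituting into the equation and dividing by exp(5*t) gives A = 2, so q_p = 2*exp(5*t).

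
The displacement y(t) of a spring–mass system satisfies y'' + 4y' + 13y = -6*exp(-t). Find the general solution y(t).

Characteristic equation r² + 4r + 13 = 0 has discriminant (4)² - 4·(13) = -36 < 0, so r = -2 ± 3i.
Hence y_h = C1*cos(3*t)*exp(-2*t) + C2*exp(-2*t)*sin(3*t).
Try y_p = A*exp(-t). Substituting into the equation and dividing by exp(-t) gives A = -3/5, so y_p = -3*exp(-t)/5.

y = -3*exp(-t)/5 + C1*cos(3*t)*exp(-2*t) + C2*exp(-2*t)*sin(3*t)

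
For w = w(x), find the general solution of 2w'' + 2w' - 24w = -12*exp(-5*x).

w = -3*exp(-5*x)/4 + C1*exp(-4*x) + C2*exp(3*x)

Divide through by 2: w'' + w' - 12w = -6*exp(-5*x).
Characteristic equation r² + r - 12 = 0 factors as (r + 4)(r - 3) = 0, so r = -4, 3.
Hence w_h = C1*exp(-4*x) + C2*exp(3*x).
Try w_p = A*exp(-5*x). Substituting into the equation and dividing by exp(-5*x) gives A = -3/4, so w_p = -3*exp(-5*x)/4.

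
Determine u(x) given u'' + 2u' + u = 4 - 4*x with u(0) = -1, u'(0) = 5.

u = 12 - 13*exp(-x) - 4*x - 4*x*exp(-x)

Characteristic equation r² + 2r + 1 = 0 has discriminant (2)² - 4·(1) = 0, so r = -1 is a repeated root.
Hence u_h = (C1 + C2*x)*exp(-x).
For the particular solution try u_p = A0 + A1*x. Substituting and matching coefficients of each power of x gives A0 = 12, A1 = -4, so u_p = 12 - 4*x.
General solution: u = 12 - 4*x + C1*exp(-x) + C2*x*exp(-x).
Apply the initial conditions: u(0) = 12 + C1 = -1 and u'(0) = -4 + C2 - C1 = 5. Solving gives C1 = -13, C2 = -4.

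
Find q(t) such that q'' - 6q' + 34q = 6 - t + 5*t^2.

q = 844/4913 + 5*t**2/34 + 13*t/578 + C1*cos(5*t)*exp(3*t) + C2*exp(3*t)*sin(5*t)

Characteristic equation r² - 6r + 34 = 0 has discriminant (-6)² - 4·(34) = -100 < 0, so r = 3 ± 5i.
Hence q_h = C1*cos(5*t)*exp(3*t) + C2*exp(3*t)*sin(5*t).
For the particular solution try q_p = A0 + A1*t + A2*t^2. Substituting and matching coefficients of each power of t gives A0 = 844/4913, A1 = 13/578, A2 = 5/34, so q_p = 844/4913 + 5*t^2/34 + 13*t/578.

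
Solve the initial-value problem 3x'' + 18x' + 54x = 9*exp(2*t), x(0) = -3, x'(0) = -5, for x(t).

x = 3*exp(2*t)/34 - 491*exp(-3*t)*sin(3*t)/102 - 105*cos(3*t)*exp(-3*t)/34

Divide through by 3: x'' + 6x' + 18x = 3*exp(2*t).
Characteristic equation r² + 6r + 18 = 0 has discriminant (6)² - 4·(18) = -36 < 0, so r = -3 ± 3i.
Hence x_h = C1*cos(3*t)*exp(-3*t) + C2*exp(-3*t)*sin(3*t).
Try x_p = A*exp(2*t). Substituting into the equation and dividing by exp(2*t) gives A = 3/34, so x_p = 3*exp(2*t)/34.
General solution: x = 3*exp(2*t)/34 + C1*cos(3*t)*exp(-3*t) + C2*exp(-3*t)*sin(3*t).
Apply the initial conditions: x(0) = 3/34 + C1 = -3 and x'(0) = 3/17 - 3*C1 + 3*C2 = -5. Solving gives C1 = -105/34, C2 = -491/102.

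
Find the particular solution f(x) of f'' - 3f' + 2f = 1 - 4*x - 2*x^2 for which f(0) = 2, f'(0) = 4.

f = -6 - x**2 - 5*x + 7*exp(x) + exp(2*x)

Characteristic equation r² - 3r + 2 = 0 factors as (r - 1)(r - 2) = 0, so r = 1, 2.
Hence f_h = C1*exp(x) + C2*exp(2*x).
For the particular solution try f_p = A0 + A1*x + A2*x^2. Substituting and matching coefficients of each power of x gives A0 = -6, A1 = -5, A2 = -1, so f_p = -6 - x^2 - 5*x.
General solution: f = -6 - x^2 - 5*x + C1*exp(x) + C2*exp(2*x).
Apply the initial conditions: f(0) = -6 + C1 + C2 = 2 and f'(0) = -5 + C1 + 2*C2 = 4. Solving gives C1 = 7, C2 = 1.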